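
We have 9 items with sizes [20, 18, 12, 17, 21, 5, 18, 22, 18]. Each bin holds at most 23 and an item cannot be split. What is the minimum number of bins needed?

Total = 22 + 21 + 20 + 18 + 18 + 18 + 17 + 12 + 5 = 151.
Lower bound: ⌈151/23⌉ = 7 bins.
Also, 8 items each exceed 23/2, and no two of those can share a bin, so at least 8 bins are needed.
A packing using 8 bins:
  bin 1: 22 = 22
  bin 2: 21 = 21
  bin 3: 20 = 20
  bin 4: 18 + 5 = 23
  bin 5: 18 = 18
  bin 6: 18 = 18
  bin 7: 17 = 17
  bin 8: 12 = 12
This matches the lower bound, so 8 is optimal.

8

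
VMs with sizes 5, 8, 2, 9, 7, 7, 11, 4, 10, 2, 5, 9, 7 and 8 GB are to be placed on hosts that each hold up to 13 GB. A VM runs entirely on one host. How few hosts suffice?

9

Total = 11 + 10 + 9 + 9 + 8 + 8 + 7 + 7 + 7 + 5 + 5 + 4 + 2 + 2 = 94 GB.
Lower bound: ⌈94/13⌉ = 8 hosts.
Also, 9 VMs each exceed 13/2 GB, and no two of those can share a host, so at least 9 hosts are needed.
A packing using 9 hosts:
  host 1: 11 + 2 = 13
  host 2: 10 + 2 = 12
  host 3: 9 + 4 = 13
  host 4: 9 = 9
  host 5: 8 + 5 = 13
  host 6: 8 + 5 = 13
  host 7: 7 = 7
  host 8: 7 = 7
  host 9: 7 = 7
This matches the lower bound, so 9 is optimal.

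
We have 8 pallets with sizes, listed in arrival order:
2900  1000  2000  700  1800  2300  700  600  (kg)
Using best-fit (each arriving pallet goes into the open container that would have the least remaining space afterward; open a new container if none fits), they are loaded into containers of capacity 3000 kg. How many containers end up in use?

  2900 → container 1 (new)  [load 2900/3000]
  1000 → container 2 (new)  [load 1000/3000]
  2000 → container 2  [load 3000/3000]
  700 → container 3 (new)  [load 700/3000]
  1800 → container 3  [load 2500/3000]
  2300 → container 4 (new)  [load 2300/3000]
  700 → container 4  [load 3000/3000]
  600 → container 5 (new)  [load 600/3000]
5 containers opened.

5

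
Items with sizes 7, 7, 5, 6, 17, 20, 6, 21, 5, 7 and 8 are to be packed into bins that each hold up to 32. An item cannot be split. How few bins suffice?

Total = 21 + 20 + 17 + 8 + 7 + 7 + 7 + 6 + 6 + 5 + 5 = 109.
Lower bound: ⌈109/32⌉ = 4 bins.
A packing using 4 bins:
  bin 1: 21 + 8 = 29
  bin 2: 20 + 7 + 5 = 32
  bin 3: 17 + 7 + 7 = 31
  bin 4: 6 + 6 + 5 = 17
This matches the lower bound, so 4 is optimal.

4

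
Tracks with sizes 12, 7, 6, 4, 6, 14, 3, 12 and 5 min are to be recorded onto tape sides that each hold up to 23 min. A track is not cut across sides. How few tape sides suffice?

3

Total = 14 + 12 + 12 + 7 + 6 + 6 + 5 + 4 + 3 = 69 min.
Lower bound: ⌈69/23⌉ = 3 tape sides.
A packing using 3 tape sides:
  side 1: 14 + 6 + 3 = 23
  side 2: 12 + 7 + 4 = 23
  side 3: 12 + 6 + 5 = 23
This matches the lower bound, so 3 is optimal.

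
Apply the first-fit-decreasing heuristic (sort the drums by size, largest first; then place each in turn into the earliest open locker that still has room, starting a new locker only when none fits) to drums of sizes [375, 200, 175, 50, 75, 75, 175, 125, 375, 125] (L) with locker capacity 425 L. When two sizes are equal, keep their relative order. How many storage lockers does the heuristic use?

5

Sorted descending: 375, 375, 200, 175, 175, 125, 125, 75, 75, 50.
  375 → locker 1 (new)  [load 375/425]
  375 → locker 2 (new)  [load 375/425]
  200 → locker 3 (new)  [load 200/425]
  175 → locker 3  [load 375/425]
  175 → locker 4 (new)  [load 175/425]
  125 → locker 4  [load 300/425]
  125 → locker 4  [load 425/425]
  75 → locker 5 (new)  [load 75/425]
  75 → locker 5  [load 150/425]
  50 → locker 1  [load 425/425]
5 storage lockers opened.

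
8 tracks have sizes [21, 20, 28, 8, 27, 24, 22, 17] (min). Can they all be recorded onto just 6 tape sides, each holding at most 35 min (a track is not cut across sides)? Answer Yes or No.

No

Total = 167 min; ⌈167/35⌉ = 5.
6 tracks each exceed half the capacity and cannot share a side, forcing at least 6 tape sides.
The bound of 6 does not rule out 6, but exhaustive search shows no assignment into 6 tape sides of capacity 35 min exists — the minimum is 7.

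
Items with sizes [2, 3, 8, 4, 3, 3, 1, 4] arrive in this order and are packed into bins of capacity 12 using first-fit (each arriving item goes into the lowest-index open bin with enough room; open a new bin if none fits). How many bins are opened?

  2 → bin 1 (new)  [load 2/12]
  3 → bin 1  [load 5/12]
  8 → bin 2 (new)  [load 8/12]
  4 → bin 1  [load 9/12]
  3 → bin 1  [load 12/12]
  3 → bin 2  [load 11/12]
  1 → bin 2  [load 12/12]
  4 → bin 3 (new)  [load 4/12]
3 bins opened.

3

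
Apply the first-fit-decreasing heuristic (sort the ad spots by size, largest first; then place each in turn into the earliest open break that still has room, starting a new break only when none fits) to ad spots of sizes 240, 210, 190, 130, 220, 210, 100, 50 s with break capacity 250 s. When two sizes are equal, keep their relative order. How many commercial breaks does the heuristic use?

Sorted descending: 240, 220, 210, 210, 190, 130, 100, 50.
  240 → break 1 (new)  [load 240/250]
  220 → break 2 (new)  [load 220/250]
  210 → break 3 (new)  [load 210/250]
  210 → break 4 (new)  [load 210/250]
  190 → break 5 (new)  [load 190/250]
  130 → break 6 (new)  [load 130/250]
  100 → break 6  [load 230/250]
  50 → break 5  [load 240/250]
6 commercial breaks opened.

6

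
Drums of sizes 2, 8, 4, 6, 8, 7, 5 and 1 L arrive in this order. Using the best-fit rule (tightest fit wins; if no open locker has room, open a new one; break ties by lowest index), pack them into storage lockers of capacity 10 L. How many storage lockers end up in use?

5

  2 → locker 1 (new)  [load 2/10]
  8 → locker 1  [load 10/10]
  4 → locker 2 (new)  [load 4/10]
  6 → locker 2  [load 10/10]
  8 → locker 3 (new)  [load 8/10]
  7 → locker 4 (new)  [load 7/10]
  5 → locker 5 (new)  [load 5/10]
  1 → locker 3  [load 9/10]
5 storage lockers opened.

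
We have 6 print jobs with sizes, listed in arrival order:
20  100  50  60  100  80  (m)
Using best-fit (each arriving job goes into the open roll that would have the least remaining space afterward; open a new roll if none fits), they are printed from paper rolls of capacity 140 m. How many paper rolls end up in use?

4

  20 → roll 1 (new)  [load 20/140]
  100 → roll 1  [load 120/140]
  50 → roll 2 (new)  [load 50/140]
  60 → roll 2  [load 110/140]
  100 → roll 3 (new)  [load 100/140]
  80 → roll 4 (new)  [load 80/140]
4 paper rolls opened.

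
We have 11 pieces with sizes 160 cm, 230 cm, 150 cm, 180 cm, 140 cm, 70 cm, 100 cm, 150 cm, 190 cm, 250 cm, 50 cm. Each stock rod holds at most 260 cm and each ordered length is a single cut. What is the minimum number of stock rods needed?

8

Total = 250 + 230 + 190 + 180 + 160 + 150 + 150 + 140 + 100 + 70 + 50 = 1670 cm.
Lower bound: ⌈1670/260⌉ = 7 stock rods.
Also, 8 pieces each exceed 130 cm, and no two of those can share a stock rod, so at least 8 stock rods are needed.
A packing using 8 stock rods:
  stock rod 1: 250 = 250
  stock rod 2: 230 = 230
  stock rod 3: 190 + 70 = 260
  stock rod 4: 180 + 50 = 230
  stock rod 5: 160 + 100 = 260
  stock rod 6: 150 = 150
  stock rod 7: 150 = 150
  stock rod 8: 140 = 140
This matches the lower bound, so 8 is optimal.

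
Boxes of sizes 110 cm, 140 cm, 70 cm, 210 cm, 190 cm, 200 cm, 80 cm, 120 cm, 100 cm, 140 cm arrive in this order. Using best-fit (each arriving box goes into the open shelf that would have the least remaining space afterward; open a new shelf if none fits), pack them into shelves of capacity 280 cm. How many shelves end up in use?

  110 → shelf 1 (new)  [load 110/280]
  140 → shelf 1  [load 250/280]
  70 → shelf 2 (new)  [load 70/280]
  210 → shelf 2  [load 280/280]
  190 → shelf 3 (new)  [load 190/280]
  200 → shelf 4 (new)  [load 200/280]
  80 → shelf 4  [load 280/280]
  120 → shelf 5 (new)  [load 120/280]
  100 → shelf 5  [load 220/280]
  140 → shelf 6 (new)  [load 140/280]
6 shelves opened.

6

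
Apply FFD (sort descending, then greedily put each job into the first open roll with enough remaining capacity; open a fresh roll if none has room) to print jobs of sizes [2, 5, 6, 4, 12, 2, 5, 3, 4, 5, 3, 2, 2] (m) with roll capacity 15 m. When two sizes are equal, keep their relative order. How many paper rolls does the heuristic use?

Sorted descending: 12, 6, 5, 5, 5, 4, 4, 3, 3, 2, 2, 2, 2.
  12 → roll 1 (new)  [load 12/15]
  6 → roll 2 (new)  [load 6/15]
  5 → roll 2  [load 11/15]
  5 → roll 3 (new)  [load 5/15]
  5 → roll 3  [load 10/15]
  4 → roll 2  [load 15/15]
  4 → roll 3  [load 14/15]
  3 → roll 1  [load 15/15]
  3 → roll 4 (new)  [load 3/15]
  2 → roll 4  [load 5/15]
  2 → roll 4  [load 7/15]
  2 → roll 4  [load 9/15]
  2 → roll 4  [load 11/15]
4 paper rolls opened.

4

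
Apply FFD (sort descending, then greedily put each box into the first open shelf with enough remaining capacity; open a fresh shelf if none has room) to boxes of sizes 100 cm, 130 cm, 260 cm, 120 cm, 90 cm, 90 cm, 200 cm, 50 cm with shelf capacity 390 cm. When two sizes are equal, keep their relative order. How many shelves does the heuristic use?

3

Sorted descending: 260, 200, 130, 120, 100, 90, 90, 50.
  260 → shelf 1 (new)  [load 260/390]
  200 → shelf 2 (new)  [load 200/390]
  130 → shelf 1  [load 390/390]
  120 → shelf 2  [load 320/390]
  100 → shelf 3 (new)  [load 100/390]
  90 → shelf 3  [load 190/390]
  90 → shelf 3  [load 280/390]
  50 → shelf 2  [load 370/390]
3 shelves opened.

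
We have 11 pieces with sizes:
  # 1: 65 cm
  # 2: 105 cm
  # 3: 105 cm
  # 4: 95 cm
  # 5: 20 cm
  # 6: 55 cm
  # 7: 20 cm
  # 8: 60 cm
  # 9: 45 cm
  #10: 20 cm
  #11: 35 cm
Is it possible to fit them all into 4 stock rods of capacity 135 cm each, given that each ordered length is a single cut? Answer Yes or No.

No

Total = 625 cm; ⌈625/135⌉ = 5.
At least 5 stock rods are required, but only 4 are allowed.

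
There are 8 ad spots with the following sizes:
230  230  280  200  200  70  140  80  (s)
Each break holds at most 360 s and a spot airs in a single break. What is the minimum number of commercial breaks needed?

5

Total = 280 + 230 + 230 + 200 + 200 + 140 + 80 + 70 = 1430 s.
Lower bound: ⌈1430/360⌉ = 4 commercial breaks.
Also, 5 ad spots each exceed 180 s, and no two of those can share a break, so at least 5 commercial breaks are needed.
A packing using 5 commercial breaks:
  break 1: 280 + 80 = 360
  break 2: 230 + 70 = 300
  break 3: 230 = 230
  break 4: 200 + 140 = 340
  break 5: 200 = 200
This matches the lower bound, so 5 is optimal.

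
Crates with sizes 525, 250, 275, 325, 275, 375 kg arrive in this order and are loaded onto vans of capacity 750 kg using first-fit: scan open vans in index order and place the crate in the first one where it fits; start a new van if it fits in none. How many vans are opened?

4

  525 → van 1 (new)  [load 525/750]
  250 → van 2 (new)  [load 250/750]
  275 → van 2  [load 525/750]
  325 → van 3 (new)  [load 325/750]
  275 → van 3  [load 600/750]
  375 → van 4 (new)  [load 375/750]
4 vans opened.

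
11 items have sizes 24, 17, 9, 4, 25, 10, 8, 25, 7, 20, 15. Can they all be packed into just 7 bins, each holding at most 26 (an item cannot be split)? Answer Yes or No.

Yes

A valid assignment using 7 bins:
  bin 1: 25 = 25
  bin 2: 25 = 25
  bin 3: 24 = 24
  bin 4: 20 + 4 = 24
  bin 5: 17 + 9 = 26
  bin 6: 15 + 10 = 25
  bin 7: 8 + 7 = 15
Every load is within 26, so 7 bins suffice.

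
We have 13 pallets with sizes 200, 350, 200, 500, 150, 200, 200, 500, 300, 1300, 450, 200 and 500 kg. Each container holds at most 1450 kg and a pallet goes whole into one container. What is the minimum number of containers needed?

4

Total = 1300 + 500 + 500 + 500 + 450 + 350 + 300 + 200 + 200 + 200 + 200 + 200 + 150 = 5050 kg.
Lower bound: ⌈5050/1450⌉ = 4 containers.
A packing using 4 containers:
  container 1: 1300 + 150 = 1450
  container 2: 500 + 500 + 450 = 1450
  container 3: 500 + 350 + 300 + 200 = 1350
  container 4: 200 + 200 + 200 + 200 = 800
This matches the lower bound, so 4 is optimal.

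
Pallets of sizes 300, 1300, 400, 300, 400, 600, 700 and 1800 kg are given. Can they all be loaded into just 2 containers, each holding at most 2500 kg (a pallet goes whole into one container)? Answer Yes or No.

No

Total = 5800 kg; ⌈5800/2500⌉ = 3.
At least 3 containers are required, but only 2 are allowed.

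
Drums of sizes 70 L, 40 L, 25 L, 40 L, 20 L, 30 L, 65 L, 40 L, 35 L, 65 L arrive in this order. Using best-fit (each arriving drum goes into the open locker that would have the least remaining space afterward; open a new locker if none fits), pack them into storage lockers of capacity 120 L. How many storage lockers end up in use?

4

  70 → locker 1 (new)  [load 70/120]
  40 → locker 1  [load 110/120]
  25 → locker 2 (new)  [load 25/120]
  40 → locker 2  [load 65/120]
  20 → locker 2  [load 85/120]
  30 → locker 2  [load 115/120]
  65 → locker 3 (new)  [load 65/120]
  40 → locker 3  [load 105/120]
  35 → locker 4 (new)  [load 35/120]
  65 → locker 4  [load 100/120]
4 storage lockers opened.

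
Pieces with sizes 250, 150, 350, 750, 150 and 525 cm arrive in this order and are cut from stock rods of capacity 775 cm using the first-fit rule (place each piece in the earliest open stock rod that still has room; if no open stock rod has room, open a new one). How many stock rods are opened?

3

  250 → stock rod 1 (new)  [load 250/775]
  150 → stock rod 1  [load 400/775]
  350 → stock rod 1  [load 750/775]
  750 → stock rod 2 (new)  [load 750/775]
  150 → stock rod 3 (new)  [load 150/775]
  525 → stock rod 3  [load 675/775]
3 stock rods opened.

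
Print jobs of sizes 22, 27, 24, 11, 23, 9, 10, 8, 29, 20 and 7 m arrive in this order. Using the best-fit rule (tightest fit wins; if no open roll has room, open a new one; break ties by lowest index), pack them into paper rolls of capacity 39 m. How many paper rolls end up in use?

6

  22 → roll 1 (new)  [load 22/39]
  27 → roll 2 (new)  [load 27/39]
  24 → roll 3 (new)  [load 24/39]
  11 → roll 2  [load 38/39]
  23 → roll 4 (new)  [load 23/39]
  9 → roll 3  [load 33/39]
  10 → roll 4  [load 33/39]
  8 → roll 1  [load 30/39]
  29 → roll 5 (new)  [load 29/39]
  20 → roll 6 (new)  [load 20/39]
  7 → roll 1  [load 37/39]
6 paper rolls opened.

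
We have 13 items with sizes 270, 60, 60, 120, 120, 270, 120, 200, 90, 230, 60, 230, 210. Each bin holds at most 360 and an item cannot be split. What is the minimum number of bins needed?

Total = 270 + 270 + 230 + 230 + 210 + 200 + 120 + 120 + 120 + 90 + 60 + 60 + 60 = 2040.
Lower bound: ⌈2040/360⌉ = 6 bins.
A packing using 6 bins:
  bin 1: 270 + 90 = 360
  bin 2: 270 + 60 = 330
  bin 3: 230 + 120 = 350
  bin 4: 230 + 120 = 350
  bin 5: 210 + 120 = 330
  bin 6: 200 + 60 + 60 = 320
This matches the lower bound, so 6 is optimal.

6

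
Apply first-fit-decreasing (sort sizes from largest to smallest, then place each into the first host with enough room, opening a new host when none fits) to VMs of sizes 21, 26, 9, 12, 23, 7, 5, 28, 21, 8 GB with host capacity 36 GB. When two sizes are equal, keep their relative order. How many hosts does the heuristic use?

Sorted descending: 28, 26, 23, 21, 21, 12, 9, 8, 7, 5.
  28 → host 1 (new)  [load 28/36]
  26 → host 2 (new)  [load 26/36]
  23 → host 3 (new)  [load 23/36]
  21 → host 4 (new)  [load 21/36]
  21 → host 5 (new)  [load 21/36]
  12 → host 3  [load 35/36]
  9 → host 2  [load 35/36]
  8 → host 1  [load 36/36]
  7 → host 4  [load 28/36]
  5 → host 4  [load 33/36]
5 hosts opened.

5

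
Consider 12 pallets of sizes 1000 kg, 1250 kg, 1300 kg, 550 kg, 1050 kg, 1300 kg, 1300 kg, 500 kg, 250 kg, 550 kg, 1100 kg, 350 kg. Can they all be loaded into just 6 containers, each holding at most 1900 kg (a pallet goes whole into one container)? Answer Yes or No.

Total = 10500 kg; ⌈10500/1900⌉ = 6.
7 pallets each exceed half the capacity and cannot share a container, forcing at least 7 containers.
At least 7 containers are required, but only 6 are allowed.

No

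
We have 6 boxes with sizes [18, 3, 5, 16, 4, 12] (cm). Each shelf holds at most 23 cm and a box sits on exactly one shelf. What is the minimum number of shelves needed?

Total = 18 + 16 + 12 + 5 + 4 + 3 = 58 cm.
Lower bound: ⌈58/23⌉ = 3 shelves.
A packing using 3 shelves:
  shelf 1: 18 + 5 = 23
  shelf 2: 16 + 4 + 3 = 23
  shelf 3: 12 = 12
This matches the lower bound, so 3 is optimal.

3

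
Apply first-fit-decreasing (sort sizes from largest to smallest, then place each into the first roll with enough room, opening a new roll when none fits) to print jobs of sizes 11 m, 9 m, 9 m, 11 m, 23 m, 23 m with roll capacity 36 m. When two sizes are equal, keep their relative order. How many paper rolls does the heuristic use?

3

Sorted descending: 23, 23, 11, 11, 9, 9.
  23 → roll 1 (new)  [load 23/36]
  23 → roll 2 (new)  [load 23/36]
  11 → roll 1  [load 34/36]
  11 → roll 2  [load 34/36]
  9 → roll 3 (new)  [load 9/36]
  9 → roll 3  [load 18/36]
3 paper rolls opened.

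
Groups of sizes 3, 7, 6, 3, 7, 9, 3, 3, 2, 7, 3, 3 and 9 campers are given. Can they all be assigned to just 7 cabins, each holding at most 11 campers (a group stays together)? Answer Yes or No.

Yes

A valid assignment using 7 cabins:
  cabin 1: 9 + 2 = 11
  cabin 2: 9 = 9
  cabin 3: 7 + 3 = 10
  cabin 4: 7 + 3 = 10
  cabin 5: 7 + 3 = 10
  cabin 6: 6 + 3 = 9
  cabin 7: 3 + 3 = 6
Every load is within 11 campers, so 7 cabins suffice.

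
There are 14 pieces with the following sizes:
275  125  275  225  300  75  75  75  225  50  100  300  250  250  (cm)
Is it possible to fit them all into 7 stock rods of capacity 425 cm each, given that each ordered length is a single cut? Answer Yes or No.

Total = 2600 cm; ⌈2600/425⌉ = 7.
8 pieces each exceed half the capacity and cannot share a stock rod, forcing at least 8 stock rods.
At least 8 stock rods are required, but only 7 are allowed.

No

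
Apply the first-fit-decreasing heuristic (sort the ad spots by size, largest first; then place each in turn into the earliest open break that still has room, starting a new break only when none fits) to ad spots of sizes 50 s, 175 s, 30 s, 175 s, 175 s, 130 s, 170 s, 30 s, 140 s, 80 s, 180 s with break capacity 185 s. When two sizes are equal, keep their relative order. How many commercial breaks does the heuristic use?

8

Sorted descending: 180, 175, 175, 175, 170, 140, 130, 80, 50, 30, 30.
  180 → break 1 (new)  [load 180/185]
  175 → break 2 (new)  [load 175/185]
  175 → break 3 (new)  [load 175/185]
  175 → break 4 (new)  [load 175/185]
  170 → break 5 (new)  [load 170/185]
  140 → break 6 (new)  [load 140/185]
  130 → break 7 (new)  [load 130/185]
  80 → break 8 (new)  [load 80/185]
  50 → break 7  [load 180/185]
  30 → break 6  [load 170/185]
  30 → break 8  [load 110/185]
8 commercial breaks opened.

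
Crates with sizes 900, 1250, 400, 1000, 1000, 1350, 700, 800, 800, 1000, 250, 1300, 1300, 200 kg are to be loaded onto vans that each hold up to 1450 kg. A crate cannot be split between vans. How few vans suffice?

Total = 1350 + 1300 + 1300 + 1250 + 1000 + 1000 + 1000 + 900 + 800 + 800 + 700 + 400 + 250 + 200 = 12250 kg.
Lower bound: ⌈12250/1450⌉ = 9 vans.
Also, 10 crates each exceed 725 kg, and no two of those can share a van, so at least 10 vans are needed.
A packing using 11 vans:
  van 1: 1350 = 1350
  van 2: 1300 = 1300
  van 3: 1300 = 1300
  van 4: 1250 + 200 = 1450
  van 5: 1000 + 400 = 1400
  van 6: 1000 + 250 = 1250
  van 7: 1000 = 1000
  van 8: 900 = 900
  van 9: 800 = 800
  van 10: 800 = 800
  van 11: 700 = 700
No arrangement into 10 vans stays within capacity, so 11 is optimal.

11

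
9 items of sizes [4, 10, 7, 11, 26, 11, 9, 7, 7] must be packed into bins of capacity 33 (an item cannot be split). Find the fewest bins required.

Total = 26 + 11 + 11 + 10 + 9 + 7 + 7 + 7 + 4 = 92.
Lower bound: ⌈92/33⌉ = 3 bins.
A packing using 3 bins:
  bin 1: 26 + 7 = 33
  bin 2: 11 + 11 + 10 = 32
  bin 3: 9 + 7 + 7 + 4 = 27
This matches the lower bound, so 3 is optimal.

3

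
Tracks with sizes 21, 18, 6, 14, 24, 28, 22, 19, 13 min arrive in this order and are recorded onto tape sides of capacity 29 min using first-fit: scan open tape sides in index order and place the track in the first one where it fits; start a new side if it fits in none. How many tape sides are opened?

  21 → side 1 (new)  [load 21/29]
  18 → side 2 (new)  [load 18/29]
  6 → side 1  [load 27/29]
  14 → side 3 (new)  [load 14/29]
  24 → side 4 (new)  [load 24/29]
  28 → side 5 (new)  [load 28/29]
  22 → side 6 (new)  [load 22/29]
  19 → side 7 (new)  [load 19/29]
  13 → side 3  [load 27/29]
7 tape sides opened.

7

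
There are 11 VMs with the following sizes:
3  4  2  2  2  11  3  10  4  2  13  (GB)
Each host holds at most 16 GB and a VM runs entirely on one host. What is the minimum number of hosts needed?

Total = 13 + 11 + 10 + 4 + 4 + 3 + 3 + 2 + 2 + 2 + 2 = 56 GB.
Lower bound: ⌈56/16⌉ = 4 hosts.
A packing using 4 hosts:
  host 1: 13 + 3 = 16
  host 2: 11 + 4 = 15
  host 3: 10 + 4 + 2 = 16
  host 4: 3 + 2 + 2 + 2 = 9
This matches the lower bound, so 4 is optimal.

4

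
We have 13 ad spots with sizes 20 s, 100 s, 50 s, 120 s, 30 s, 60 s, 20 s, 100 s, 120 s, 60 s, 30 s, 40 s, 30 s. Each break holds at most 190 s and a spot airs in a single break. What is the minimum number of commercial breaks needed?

5

Total = 120 + 120 + 100 + 100 + 60 + 60 + 50 + 40 + 30 + 30 + 30 + 20 + 20 = 780 s.
Lower bound: ⌈780/190⌉ = 5 commercial breaks.
A packing using 5 commercial breaks:
  break 1: 120 + 60 = 180
  break 2: 120 + 60 = 180
  break 3: 100 + 50 + 40 = 190
  break 4: 100 + 30 + 30 + 30 = 190
  break 5: 20 + 20 = 40
This matches the lower bound, so 5 is optimal.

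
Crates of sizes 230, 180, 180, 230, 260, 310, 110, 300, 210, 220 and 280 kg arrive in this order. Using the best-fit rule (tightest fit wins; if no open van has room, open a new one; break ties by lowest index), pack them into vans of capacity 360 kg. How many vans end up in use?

  230 → van 1 (new)  [load 230/360]
  180 → van 2 (new)  [load 180/360]
  180 → van 2  [load 360/360]
  230 → van 3 (new)  [load 230/360]
  260 → van 4 (new)  [load 260/360]
  310 → van 5 (new)  [load 310/360]
  110 → van 1  [load 340/360]
  300 → van 6 (new)  [load 300/360]
  210 → van 7 (new)  [load 210/360]
  220 → van 8 (new)  [load 220/360]
  280 → van 9 (new)  [load 280/360]
9 vans opened.

9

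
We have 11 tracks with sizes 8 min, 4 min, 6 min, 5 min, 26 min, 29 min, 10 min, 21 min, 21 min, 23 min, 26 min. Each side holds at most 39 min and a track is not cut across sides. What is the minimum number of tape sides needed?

6

Total = 29 + 26 + 26 + 23 + 21 + 21 + 10 + 8 + 6 + 5 + 4 = 179 min.
Lower bound: ⌈179/39⌉ = 5 tape sides.
Also, 6 tracks each exceed 39/2 min, and no two of those can share a side, so at least 6 tape sides are needed.
A packing using 6 tape sides:
  side 1: 29 + 10 = 39
  side 2: 26 + 8 + 5 = 39
  side 3: 26 + 6 + 4 = 36
  side 4: 23 = 23
  side 5: 21 = 21
  side 6: 21 = 21
This matches the lower bound, so 6 is optimal.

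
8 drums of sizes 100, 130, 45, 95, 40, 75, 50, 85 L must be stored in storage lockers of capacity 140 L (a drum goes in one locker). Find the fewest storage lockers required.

5

Total = 130 + 100 + 95 + 85 + 75 + 50 + 45 + 40 = 620 L.
Lower bound: ⌈620/140⌉ = 5 storage lockers.
A packing using 5 storage lockers:
  locker 1: 130 = 130
  locker 2: 100 + 40 = 140
  locker 3: 95 + 45 = 140
  locker 4: 85 + 50 = 135
  locker 5: 75 = 75
This matches the lower bound, so 5 is optimal.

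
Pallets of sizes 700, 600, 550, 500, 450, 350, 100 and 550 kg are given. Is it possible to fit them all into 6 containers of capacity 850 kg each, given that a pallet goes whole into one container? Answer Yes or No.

Yes

A valid assignment using 6 containers:
  container 1: 700 + 100 = 800
  container 2: 600 = 600
  container 3: 550 = 550
  container 4: 550 = 550
  container 5: 500 + 350 = 850
  container 6: 450 = 450
Every load is within 850 kg, so 6 containers suffice.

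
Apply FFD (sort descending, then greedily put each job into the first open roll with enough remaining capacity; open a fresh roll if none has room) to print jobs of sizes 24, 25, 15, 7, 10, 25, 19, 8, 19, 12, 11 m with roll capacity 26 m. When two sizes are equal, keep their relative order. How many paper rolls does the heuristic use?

8

Sorted descending: 25, 25, 24, 19, 19, 15, 12, 11, 10, 8, 7.
  25 → roll 1 (new)  [load 25/26]
  25 → roll 2 (new)  [load 25/26]
  24 → roll 3 (new)  [load 24/26]
  19 → roll 4 (new)  [load 19/26]
  19 → roll 5 (new)  [load 19/26]
  15 → roll 6 (new)  [load 15/26]
  12 → roll 7 (new)  [load 12/26]
  11 → roll 6  [load 26/26]
  10 → roll 7  [load 22/26]
  8 → roll 8 (new)  [load 8/26]
  7 → roll 4  [load 26/26]
8 paper rolls opened.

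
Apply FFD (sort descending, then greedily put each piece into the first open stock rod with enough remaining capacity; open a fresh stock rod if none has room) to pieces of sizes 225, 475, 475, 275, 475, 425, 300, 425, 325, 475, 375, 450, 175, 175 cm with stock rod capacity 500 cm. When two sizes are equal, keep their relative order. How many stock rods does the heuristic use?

11

Sorted descending: 475, 475, 475, 475, 450, 425, 425, 375, 325, 300, 275, 225, 175, 175.
  475 → stock rod 1 (new)  [load 475/500]
  475 → stock rod 2 (new)  [load 475/500]
  475 → stock rod 3 (new)  [load 475/500]
  475 → stock rod 4 (new)  [load 475/500]
  450 → stock rod 5 (new)  [load 450/500]
  425 → stock rod 6 (new)  [load 425/500]
  425 → stock rod 7 (new)  [load 425/500]
  375 → stock rod 8 (new)  [load 375/500]
  325 → stock rod 9 (new)  [load 325/500]
  300 → stock rod 10 (new)  [load 300/500]
  275 → stock rod 11 (new)  [load 275/500]
  225 → stock rod 11  [load 500/500]
  175 → stock rod 9  [load 500/500]
  175 → stock rod 10  [load 475/500]
11 stock rods opened.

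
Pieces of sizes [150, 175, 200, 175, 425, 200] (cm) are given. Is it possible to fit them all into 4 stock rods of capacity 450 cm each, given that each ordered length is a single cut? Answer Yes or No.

Yes

A valid assignment using 4 stock rods:
  stock rod 1: 425 = 425
  stock rod 2: 200 + 200 = 400
  stock rod 3: 175 + 175 = 350
  stock rod 4: 150 = 150
Every load is within 450 cm, so 4 stock rods suffice.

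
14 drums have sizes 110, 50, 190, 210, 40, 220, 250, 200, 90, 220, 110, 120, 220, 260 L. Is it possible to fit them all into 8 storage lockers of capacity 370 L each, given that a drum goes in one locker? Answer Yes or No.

A valid assignment using 8 storage lockers:
  locker 1: 260 + 110 = 370
  locker 2: 250 + 120 = 370
  locker 3: 220 + 110 + 40 = 370
  locker 4: 220 + 90 + 50 = 360
  locker 5: 220 = 220
  locker 6: 210 = 210
  locker 7: 200 = 200
  locker 8: 190 = 190
Every load is within 370 L, so 8 storage lockers suffice.

Yes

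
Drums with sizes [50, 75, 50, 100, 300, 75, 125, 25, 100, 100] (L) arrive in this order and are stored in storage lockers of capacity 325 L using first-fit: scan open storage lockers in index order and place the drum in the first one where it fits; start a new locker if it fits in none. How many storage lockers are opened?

4

  50 → locker 1 (new)  [load 50/325]
  75 → locker 1  [load 125/325]
  50 → locker 1  [load 175/325]
  100 → locker 1  [load 275/325]
  300 → locker 2 (new)  [load 300/325]
  75 → locker 3 (new)  [load 75/325]
  125 → locker 3  [load 200/325]
  25 → locker 1  [load 300/325]
  100 → locker 3  [load 300/325]
  100 → locker 4 (new)  [load 100/325]
4 storage lockers opened.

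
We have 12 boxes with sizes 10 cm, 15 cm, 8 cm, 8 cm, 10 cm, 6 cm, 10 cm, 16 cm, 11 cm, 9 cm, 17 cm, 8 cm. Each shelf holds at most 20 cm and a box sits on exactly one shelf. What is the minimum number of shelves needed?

8

Total = 17 + 16 + 15 + 11 + 10 + 10 + 10 + 9 + 8 + 8 + 8 + 6 = 128 cm.
Lower bound: ⌈128/20⌉ = 7 shelves.
A packing using 8 shelves:
  shelf 1: 17 = 17
  shelf 2: 16 = 16
  shelf 3: 15 = 15
  shelf 4: 11 + 9 = 20
  shelf 5: 10 + 10 = 20
  shelf 6: 10 + 8 = 18
  shelf 7: 8 + 8 = 16
  shelf 8: 6 = 6
No arrangement into 7 shelves stays within capacity, so 8 is optimal.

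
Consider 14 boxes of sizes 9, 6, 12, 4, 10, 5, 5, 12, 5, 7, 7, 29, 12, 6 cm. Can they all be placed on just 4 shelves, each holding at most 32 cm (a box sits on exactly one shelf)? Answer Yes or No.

No

Total = 129 cm; ⌈129/32⌉ = 5.
At least 5 shelves are required, but only 4 are allowed.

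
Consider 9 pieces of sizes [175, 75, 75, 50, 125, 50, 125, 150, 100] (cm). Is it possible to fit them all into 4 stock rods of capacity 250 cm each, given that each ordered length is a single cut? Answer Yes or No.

A valid assignment using 4 stock rods:
  stock rod 1: 175 + 75 = 250
  stock rod 2: 150 + 100 = 250
  stock rod 3: 125 + 125 = 250
  stock rod 4: 75 + 50 + 50 = 175
Every load is within 250 cm, so 4 stock rods suffice.

Yes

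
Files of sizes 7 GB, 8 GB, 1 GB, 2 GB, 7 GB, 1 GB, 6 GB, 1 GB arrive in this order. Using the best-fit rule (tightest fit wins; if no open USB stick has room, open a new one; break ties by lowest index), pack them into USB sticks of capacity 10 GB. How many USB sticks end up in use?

4

  7 → USB stick 1 (new)  [load 7/10]
  8 → USB stick 2 (new)  [load 8/10]
  1 → USB stick 2  [load 9/10]
  2 → USB stick 1  [load 9/10]
  7 → USB stick 3 (new)  [load 7/10]
  1 → USB stick 1  [load 10/10]
  6 → USB stick 4 (new)  [load 6/10]
  1 → USB stick 2  [load 10/10]
4 USB sticks opened.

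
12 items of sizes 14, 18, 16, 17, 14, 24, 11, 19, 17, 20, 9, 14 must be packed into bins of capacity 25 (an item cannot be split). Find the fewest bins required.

10

Total = 24 + 20 + 19 + 18 + 17 + 17 + 16 + 14 + 14 + 14 + 11 + 9 = 193.
Lower bound: ⌈193/25⌉ = 8 bins.
Also, 10 items each exceed 25/2, and no two of those can share a bin, so at least 10 bins are needed.
A packing using 10 bins:
  bin 1: 24 = 24
  bin 2: 20 = 20
  bin 3: 19 = 19
  bin 4: 18 = 18
  bin 5: 17 = 17
  bin 6: 17 = 17
  bin 7: 16 + 9 = 25
  bin 8: 14 + 11 = 25
  bin 9: 14 = 14
  bin 10: 14 = 14
This matches the lower bound, so 10 is optimal.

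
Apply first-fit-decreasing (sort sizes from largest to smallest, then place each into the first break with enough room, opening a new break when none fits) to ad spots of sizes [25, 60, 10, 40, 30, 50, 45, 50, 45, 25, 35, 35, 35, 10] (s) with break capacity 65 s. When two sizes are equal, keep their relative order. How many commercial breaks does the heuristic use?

9

Sorted descending: 60, 50, 50, 45, 45, 40, 35, 35, 35, 30, 25, 25, 10, 10.
  60 → break 1 (new)  [load 60/65]
  50 → break 2 (new)  [load 50/65]
  50 → break 3 (new)  [load 50/65]
  45 → break 4 (new)  [load 45/65]
  45 → break 5 (new)  [load 45/65]
  40 → break 6 (new)  [load 40/65]
  35 → break 7 (new)  [load 35/65]
  35 → break 8 (new)  [load 35/65]
  35 → break 9 (new)  [load 35/65]
  30 → break 7  [load 65/65]
  25 → break 6  [load 65/65]
  25 → break 8  [load 60/65]
  10 → break 2  [load 60/65]
  10 → break 3  [load 60/65]
9 commercial breaks opened.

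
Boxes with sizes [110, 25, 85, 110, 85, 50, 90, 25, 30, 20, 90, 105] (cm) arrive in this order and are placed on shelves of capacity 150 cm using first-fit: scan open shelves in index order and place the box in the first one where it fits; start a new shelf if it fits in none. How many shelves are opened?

  110 → shelf 1 (new)  [load 110/150]
  25 → shelf 1  [load 135/150]
  85 → shelf 2 (new)  [load 85/150]
  110 → shelf 3 (new)  [load 110/150]
  85 → shelf 4 (new)  [load 85/150]
  50 → shelf 2  [load 135/150]
  90 → shelf 5 (new)  [load 90/150]
  25 → shelf 3  [load 135/150]
  30 → shelf 4  [load 115/150]
  20 → shelf 4  [load 135/150]
  90 → shelf 6 (new)  [load 90/150]
  105 → shelf 7 (new)  [load 105/150]
7 shelves opened.

7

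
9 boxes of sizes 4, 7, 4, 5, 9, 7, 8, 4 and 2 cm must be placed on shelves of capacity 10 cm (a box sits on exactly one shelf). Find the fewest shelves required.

Total = 9 + 8 + 7 + 7 + 5 + 4 + 4 + 4 + 2 = 50 cm.
Lower bound: ⌈50/10⌉ = 5 shelves.
A packing using 6 shelves:
  shelf 1: 9 = 9
  shelf 2: 8 + 2 = 10
  shelf 3: 7 = 7
  shelf 4: 7 = 7
  shelf 5: 5 + 4 = 9
  shelf 6: 4 + 4 = 8
No arrangement into 5 shelves stays within capacity, so 6 is optimal.

6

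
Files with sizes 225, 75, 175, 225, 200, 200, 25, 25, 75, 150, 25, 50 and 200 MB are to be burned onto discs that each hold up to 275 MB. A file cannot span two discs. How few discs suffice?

Total = 225 + 225 + 200 + 200 + 200 + 175 + 150 + 75 + 75 + 50 + 25 + 25 + 25 = 1650 MB.
Lower bound: ⌈1650/275⌉ = 6 discs.
Also, 7 files each exceed 275/2 MB, and no two of those can share a disc, so at least 7 discs are needed.
A packing using 7 discs:
  disc 1: 225 + 50 = 275
  disc 2: 225 + 25 + 25 = 275
  disc 3: 200 + 75 = 275
  disc 4: 200 + 75 = 275
  disc 5: 200 + 25 = 225
  disc 6: 175 = 175
  disc 7: 150 = 150
This matches the lower bound, so 7 is optimal.

7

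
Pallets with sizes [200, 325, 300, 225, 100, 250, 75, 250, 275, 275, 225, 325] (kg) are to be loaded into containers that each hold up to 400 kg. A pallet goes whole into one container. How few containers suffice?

Total = 325 + 325 + 300 + 275 + 275 + 250 + 250 + 225 + 225 + 200 + 100 + 75 = 2825 kg.
Lower bound: ⌈2825/400⌉ = 8 containers.
Also, 9 pallets each exceed 200 kg, and no two of those can share a container, so at least 9 containers are needed.
A packing using 10 containers:
  container 1: 325 + 75 = 400
  container 2: 325 = 325
  container 3: 300 + 100 = 400
  container 4: 275 = 275
  container 5: 275 = 275
  container 6: 250 = 250
  container 7: 250 = 250
  container 8: 225 = 225
  container 9: 225 = 225
  container 10: 200 = 200
No arrangement into 9 containers stays within capacity, so 10 is optimal.

10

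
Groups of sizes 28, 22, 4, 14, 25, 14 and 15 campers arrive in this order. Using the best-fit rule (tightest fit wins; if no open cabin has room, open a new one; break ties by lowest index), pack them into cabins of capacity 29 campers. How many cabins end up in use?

5

  28 → cabin 1 (new)  [load 28/29]
  22 → cabin 2 (new)  [load 22/29]
  4 → cabin 2  [load 26/29]
  14 → cabin 3 (new)  [load 14/29]
  25 → cabin 4 (new)  [load 25/29]
  14 → cabin 3  [load 28/29]
  15 → cabin 5 (new)  [load 15/29]
5 cabins opened.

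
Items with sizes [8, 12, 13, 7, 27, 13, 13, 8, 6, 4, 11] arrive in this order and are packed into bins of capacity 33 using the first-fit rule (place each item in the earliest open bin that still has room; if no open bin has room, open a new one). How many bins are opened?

4

  8 → bin 1 (new)  [load 8/33]
  12 → bin 1  [load 20/33]
  13 → bin 1  [load 33/33]
  7 → bin 2 (new)  [load 7/33]
  27 → bin 3 (new)  [load 27/33]
  13 → bin 2  [load 20/33]
  13 → bin 2  [load 33/33]
  8 → bin 4 (new)  [load 8/33]
  6 → bin 3  [load 33/33]
  4 → bin 4  [load 12/33]
  11 → bin 4  [load 23/33]
4 bins opened.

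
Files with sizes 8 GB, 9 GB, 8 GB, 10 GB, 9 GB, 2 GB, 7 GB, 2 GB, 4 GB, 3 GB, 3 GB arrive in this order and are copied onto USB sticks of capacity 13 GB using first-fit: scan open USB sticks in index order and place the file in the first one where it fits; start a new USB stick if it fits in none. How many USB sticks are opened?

  8 → USB stick 1 (new)  [load 8/13]
  9 → USB stick 2 (new)  [load 9/13]
  8 → USB stick 3 (new)  [load 8/13]
  10 → USB stick 4 (new)  [load 10/13]
  9 → USB stick 5 (new)  [load 9/13]
  2 → USB stick 1  [load 10/13]
  7 → USB stick 6 (new)  [load 7/13]
  2 → USB stick 1  [load 12/13]
  4 → USB stick 2  [load 13/13]
  3 → USB stick 3  [load 11/13]
  3 → USB stick 4  [load 13/13]
6 USB sticks opened.

6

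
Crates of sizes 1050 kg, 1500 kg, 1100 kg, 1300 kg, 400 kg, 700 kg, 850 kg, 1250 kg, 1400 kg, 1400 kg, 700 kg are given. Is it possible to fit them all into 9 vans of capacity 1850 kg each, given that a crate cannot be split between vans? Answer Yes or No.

A valid assignment using 8 vans:
  van 1: 1500 = 1500
  van 2: 1400 + 400 = 1800
  van 3: 1400 = 1400
  van 4: 1300 = 1300
  van 5: 1250 = 1250
  van 6: 1100 + 700 = 1800
  van 7: 1050 + 700 = 1750
  van 8: 850 = 850
That uses only 8 ≤ 9, so 9 vans are enough.

Yes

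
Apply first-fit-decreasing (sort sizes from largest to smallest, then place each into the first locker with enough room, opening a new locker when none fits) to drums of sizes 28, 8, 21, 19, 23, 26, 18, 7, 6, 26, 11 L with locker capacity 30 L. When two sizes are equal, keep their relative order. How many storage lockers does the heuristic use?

Sorted descending: 28, 26, 26, 23, 21, 19, 18, 11, 8, 7, 6.
  28 → locker 1 (new)  [load 28/30]
  26 → locker 2 (new)  [load 26/30]
  26 → locker 3 (new)  [load 26/30]
  23 → locker 4 (new)  [load 23/30]
  21 → locker 5 (new)  [load 21/30]
  19 → locker 6 (new)  [load 19/30]
  18 → locker 7 (new)  [load 18/30]
  11 → locker 6  [load 30/30]
  8 → locker 5  [load 29/30]
  7 → locker 4  [load 30/30]
  6 → locker 7  [load 24/30]
7 storage lockers opened.

7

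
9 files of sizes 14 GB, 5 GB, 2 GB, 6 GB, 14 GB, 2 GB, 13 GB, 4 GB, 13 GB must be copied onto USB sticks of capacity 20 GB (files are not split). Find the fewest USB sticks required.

Total = 14 + 14 + 13 + 13 + 6 + 5 + 4 + 2 + 2 = 73 GB.
Lower bound: ⌈73/20⌉ = 4 USB sticks.
A packing using 4 USB sticks:
  USB stick 1: 14 + 6 = 20
  USB stick 2: 14 + 5 = 19
  USB stick 3: 13 + 4 + 2 = 19
  USB stick 4: 13 + 2 = 15
This matches the lower bound, so 4 is optimal.

4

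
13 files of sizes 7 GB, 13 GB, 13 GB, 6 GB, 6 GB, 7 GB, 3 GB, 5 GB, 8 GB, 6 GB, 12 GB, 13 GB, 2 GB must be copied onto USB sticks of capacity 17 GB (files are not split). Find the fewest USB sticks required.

Total = 13 + 13 + 13 + 12 + 8 + 7 + 7 + 6 + 6 + 6 + 5 + 3 + 2 = 101 GB.
Lower bound: ⌈101/17⌉ = 6 USB sticks.
A packing using 7 USB sticks:
  USB stick 1: 13 + 3 = 16
  USB stick 2: 13 + 2 = 15
  USB stick 3: 13 = 13
  USB stick 4: 12 + 5 = 17
  USB stick 5: 8 + 7 = 15
  USB stick 6: 7 + 6 = 13
  USB stick 7: 6 + 6 = 12
No arrangement into 6 USB sticks stays within capacity, so 7 is optimal.

7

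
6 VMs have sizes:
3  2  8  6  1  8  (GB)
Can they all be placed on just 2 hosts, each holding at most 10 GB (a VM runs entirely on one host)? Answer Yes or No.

Total = 28 GB; ⌈28/10⌉ = 3.
At least 3 hosts are required, but only 2 are allowed.

No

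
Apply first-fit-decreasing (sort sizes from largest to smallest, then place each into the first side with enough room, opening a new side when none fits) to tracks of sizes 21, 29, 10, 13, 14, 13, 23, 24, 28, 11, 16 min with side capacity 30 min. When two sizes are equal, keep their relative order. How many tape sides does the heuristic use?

Sorted descending: 29, 28, 24, 23, 21, 16, 14, 13, 13, 11, 10.
  29 → side 1 (new)  [load 29/30]
  28 → side 2 (new)  [load 28/30]
  24 → side 3 (new)  [load 24/30]
  23 → side 4 (new)  [load 23/30]
  21 → side 5 (new)  [load 21/30]
  16 → side 6 (new)  [load 16/30]
  14 → side 6  [load 30/30]
  13 → side 7 (new)  [load 13/30]
  13 → side 7  [load 26/30]
  11 → side 8 (new)  [load 11/30]
  10 → side 8  [load 21/30]
8 tape sides opened.

8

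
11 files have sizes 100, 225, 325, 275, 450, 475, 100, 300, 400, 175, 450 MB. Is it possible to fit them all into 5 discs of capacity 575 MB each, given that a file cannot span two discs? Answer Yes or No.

No

Total = 3275 MB; ⌈3275/575⌉ = 6.
At least 6 discs are required, but only 5 are allowed.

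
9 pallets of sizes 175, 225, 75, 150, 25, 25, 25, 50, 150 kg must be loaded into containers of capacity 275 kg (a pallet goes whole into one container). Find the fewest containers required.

Total = 225 + 175 + 150 + 150 + 75 + 50 + 25 + 25 + 25 = 900 kg.
Lower bound: ⌈900/275⌉ = 4 containers.
A packing using 4 containers:
  container 1: 225 + 50 = 275
  container 2: 175 + 75 + 25 = 275
  container 3: 150 + 25 + 25 = 200
  container 4: 150 = 150
This matches the lower bound, so 4 is optimal.

4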